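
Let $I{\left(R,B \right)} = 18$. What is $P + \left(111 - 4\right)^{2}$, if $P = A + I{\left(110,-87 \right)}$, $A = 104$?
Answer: $11571$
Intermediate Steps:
$P = 122$ ($P = 104 + 18 = 122$)
$P + \left(111 - 4\right)^{2} = 122 + \left(111 - 4\right)^{2} = 122 + 107^{2} = 122 + 11449 = 11571$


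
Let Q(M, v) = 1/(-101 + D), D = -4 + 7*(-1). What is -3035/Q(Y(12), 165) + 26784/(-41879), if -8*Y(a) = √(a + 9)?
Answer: 14235482896/41879 ≈ 3.3992e+5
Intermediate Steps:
D = -11 (D = -4 - 7 = -11)
Y(a) = -√(9 + a)/8 (Y(a) = -√(a + 9)/8 = -√(9 + a)/8)
Q(M, v) = -1/112 (Q(M, v) = 1/(-101 - 11) = 1/(-112) = -1/112)
-3035/Q(Y(12), 165) + 26784/(-41879) = -3035/(-1/112) + 26784/(-41879) = -3035*(-112) + 26784*(-1/41879) = 339920 - 26784/41879 = 14235482896/41879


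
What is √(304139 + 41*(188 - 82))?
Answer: √308485 ≈ 555.41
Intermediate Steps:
√(304139 + 41*(188 - 82)) = √(304139 + 41*106) = √(304139 + 4346) = √308485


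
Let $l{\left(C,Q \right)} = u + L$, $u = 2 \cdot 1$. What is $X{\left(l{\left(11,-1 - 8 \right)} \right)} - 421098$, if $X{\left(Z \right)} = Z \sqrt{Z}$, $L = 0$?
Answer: $-421098 + 2 \sqrt{2} \approx -4.211 \cdot 10^{5}$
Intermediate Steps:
$u = 2$
$l{\left(C,Q \right)} = 2$ ($l{\left(C,Q \right)} = 2 + 0 = 2$)
$X{\left(Z \right)} = Z^{\frac{3}{2}}$
$X{\left(l{\left(11,-1 - 8 \right)} \right)} - 421098 = 2^{\frac{3}{2}} - 421098 = 2 \sqrt{2} - 421098 = -421098 + 2 \sqrt{2}$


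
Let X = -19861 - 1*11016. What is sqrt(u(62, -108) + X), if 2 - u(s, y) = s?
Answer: I*sqrt(30937) ≈ 175.89*I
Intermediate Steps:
u(s, y) = 2 - s
X = -30877 (X = -19861 - 11016 = -30877)
sqrt(u(62, -108) + X) = sqrt((2 - 1*62) - 30877) = sqrt((2 - 62) - 30877) = sqrt(-60 - 30877) = sqrt(-30937) = I*sqrt(30937)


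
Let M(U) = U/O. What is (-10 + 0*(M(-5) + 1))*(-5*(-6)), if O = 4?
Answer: -300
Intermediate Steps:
M(U) = U/4
(-10 + 0*(M(-5) + 1))*(-5*(-6)) = (-10 + 0*((¼)*(-5) + 1))*(-5*(-6)) = (-10 + 0*(-5/4 + 1))*30 = (-10 + 0*(-¼))*30 = (-10 + 0)*30 = -10*30 = -300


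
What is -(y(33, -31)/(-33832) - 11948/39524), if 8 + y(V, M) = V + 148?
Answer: 102765597/334293992 ≈ 0.30741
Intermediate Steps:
y(V, M) = 140 + V (y(V, M) = -8 + (V + 148) = -8 + (148 + V) = 140 + V)
-(y(33, -31)/(-33832) - 11948/39524) = -((140 + 33)/(-33832) - 11948/39524) = -(173*(-1/33832) - 11948*1/39524) = -(-173/33832 - 2987/9881) = -1*(-102765597/334293992) = 102765597/334293992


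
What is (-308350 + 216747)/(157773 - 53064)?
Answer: -91603/104709 ≈ -0.87483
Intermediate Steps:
(-308350 + 216747)/(157773 - 53064) = -91603/104709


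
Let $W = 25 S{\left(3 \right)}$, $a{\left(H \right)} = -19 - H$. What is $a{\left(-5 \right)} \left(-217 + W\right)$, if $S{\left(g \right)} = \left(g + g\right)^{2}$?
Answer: $-9562$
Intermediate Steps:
$S{\left(g \right)} = 4 g^{2}$ ($S{\left(g \right)} = \left(2 g\right)^{2} = 4 g^{2}$)
$W = 900$ ($W = 25 \cdot 4 \cdot 3^{2} = 25 \cdot 4 \cdot 9 = 25 \cdot 36 = 900$)
$a{\left(-5 \right)} \left(-217 + W\right) = \left(-19 - -5\right) \left(-217 + 900\right) = \left(-19 + 5\right) 683 = \left(-14\right) 683 = -9562$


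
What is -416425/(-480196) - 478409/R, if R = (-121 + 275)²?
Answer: -13740884554/711770521 ≈ -19.305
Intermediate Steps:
R = 23716 (R = 154² = 23716)
-416425/(-480196) - 478409/R = -416425/(-480196) - 478409/23716 = -416425*(-1/480196) - 478409*1/23716 = 416425/480196 - 478409/23716 = -13740884554/711770521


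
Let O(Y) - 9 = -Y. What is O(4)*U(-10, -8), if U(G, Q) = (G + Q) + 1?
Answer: -85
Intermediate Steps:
O(Y) = 9 - Y
U(G, Q) = 1 + G + Q
O(4)*U(-10, -8) = (9 - 1*4)*(1 - 10 - 8) = (9 - 4)*(-17) = 5*(-17) = -85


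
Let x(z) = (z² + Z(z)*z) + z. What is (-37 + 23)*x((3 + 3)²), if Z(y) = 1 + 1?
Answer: -19656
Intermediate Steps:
Z(y) = 2
x(z) = z² + 3*z (x(z) = (z² + 2*z) + z = z² + 3*z)
(-37 + 23)*x((3 + 3)²) = (-37 + 23)*((3 + 3)²*(3 + (3 + 3)²)) = -14*6²*(3 + 6²) = -504*(3 + 36) = -504*39 = -14*1404 = -19656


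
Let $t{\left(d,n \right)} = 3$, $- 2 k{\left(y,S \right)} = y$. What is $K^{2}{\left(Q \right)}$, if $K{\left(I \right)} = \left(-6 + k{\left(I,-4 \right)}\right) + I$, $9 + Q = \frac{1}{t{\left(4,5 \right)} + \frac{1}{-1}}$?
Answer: $\frac{1681}{16} \approx 105.06$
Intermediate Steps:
$k{\left(y,S \right)} = - \frac{y}{2}$
$Q = - \frac{17}{2}$ ($Q = -9 + \frac{1}{3 + \frac{1}{-1}} = -9 + \frac{1}{3 - 1} = -9 + \frac{1}{2} = - \frac{17}{2} \approx -8.5$)
$K{\left(I \right)} = -6 + \frac{I}{2}$ ($K{\left(I \right)} = \left(-6 - \frac{I}{2}\right) + I = -6 + \frac{I}{2}$)
$K^{2}{\left(Q \right)} = \left(-6 + \frac{1}{2} \left(- \frac{17}{2}\right)\right)^{2} = \left(-6 - \frac{17}{4}\right)^{2} = \left(- \frac{41}{4}\right)^{2} = \frac{1681}{16}$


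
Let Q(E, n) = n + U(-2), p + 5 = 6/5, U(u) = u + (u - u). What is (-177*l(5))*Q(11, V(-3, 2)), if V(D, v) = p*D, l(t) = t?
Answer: -8319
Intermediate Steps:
U(u) = u (U(u) = u + 0 = u)
p = -19/5 (p = -5 + 6/5 = -19/5 ≈ -3.8000)
V(D, v) = -19*D/5
Q(E, n) = -2 + n (Q(E, n) = n - 2 = -2 + n)
(-177*l(5))*Q(11, V(-3, 2)) = (-177*5)*(-2 - 19/5*(-3)) = -885*(-2 + 57/5) = -885*47/5 = -8319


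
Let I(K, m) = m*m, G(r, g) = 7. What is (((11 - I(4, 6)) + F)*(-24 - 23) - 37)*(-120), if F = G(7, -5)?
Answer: -97080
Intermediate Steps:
I(K, m) = m²
F = 7
(((11 - I(4, 6)) + F)*(-24 - 23) - 37)*(-120) = (((11 - 1*6²) + 7)*(-24 - 23) - 37)*(-120) = (((11 - 1*36) + 7)*(-47) - 37)*(-120) = (((11 - 36) + 7)*(-47) - 37)*(-120) = ((-25 + 7)*(-47) - 37)*(-120) = (-18*(-47) - 37)*(-120) = (846 - 37)*(-120) = 809*(-120) = -97080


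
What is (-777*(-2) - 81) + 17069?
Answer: 18542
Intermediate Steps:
(-777*(-2) - 81) + 17069 = (-111*(-14) - 81) + 17069 = (1554 - 81) + 17069 = 1473 + 17069 = 18542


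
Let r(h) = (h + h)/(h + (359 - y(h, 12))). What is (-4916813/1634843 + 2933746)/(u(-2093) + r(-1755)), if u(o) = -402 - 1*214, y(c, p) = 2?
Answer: -1117516742450145/233689362949 ≈ -4782.1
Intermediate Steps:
u(o) = -616 (u(o) = -402 - 214 = -616)
r(h) = 2*h/(357 + h) (r(h) = (h + h)/(h + (359 - 1*2)) = (2*h)/(h + (359 - 2)) = (2*h)/(h + 357) = (2*h)/(357 + h) = 2*h/(357 + h))
(-4916813/1634843 + 2933746)/(u(-2093) + r(-1755)) = (-4916813/1634843 + 2933746)/(-616 + 2*(-1755)/(357 - 1755)) = (-4916813*1/1634843 + 2933746)/(-616 + 2*(-1755)/(-1398)) = (-4916813/1634843 + 2933746)/(-616 + 2*(-1755)*(-1/1398)) = 4796209195065/(1634843*(-616 + 585/233)) = 4796209195065/(1634843*(-142943/233)) = (4796209195065/1634843)*(-233/142943) = -1117516742450145/233689362949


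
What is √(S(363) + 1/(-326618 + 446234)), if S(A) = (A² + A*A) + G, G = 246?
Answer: √58972158800205/14952 ≈ 513.60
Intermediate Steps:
S(A) = 246 + 2*A² (S(A) = (A² + A*A) + 246 = (A² + A²) + 246 = 2*A² + 246 = 246 + 2*A²)
√(S(363) + 1/(-326618 + 446234)) = √((246 + 2*363²) + 1/(-326618 + 446234)) = √((246 + 2*131769) + 1/119616) = √((246 + 263538) + 1/119616) = √(263784 + 1/119616) = √(31552786945/119616) = √58972158800205/14952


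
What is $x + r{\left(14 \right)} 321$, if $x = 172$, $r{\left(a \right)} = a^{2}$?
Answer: $63088$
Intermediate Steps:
$x + r{\left(14 \right)} 321 = 172 + 14^{2} \cdot 321 = 172 + 196 \cdot 321 = 172 + 62916 = 63088$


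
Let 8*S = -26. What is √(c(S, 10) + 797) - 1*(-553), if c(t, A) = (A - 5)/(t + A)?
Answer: 553 + √64617/9 ≈ 581.24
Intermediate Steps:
S = -13/4 (S = (⅛)*(-26) = -13/4 ≈ -3.2500)
c(t, A) = (-5 + A)/(A + t)
√(c(S, 10) + 797) - 1*(-553) = √((-5 + 10)/(10 - 13/4) + 797) - 1*(-553) = √(5/(27/4) + 797) + 553 = √((4/27)*5 + 797) + 553 = √(20/27 + 797) + 553 = √(21539/27) + 553 = √64617/9 + 553 = 553 + √64617/9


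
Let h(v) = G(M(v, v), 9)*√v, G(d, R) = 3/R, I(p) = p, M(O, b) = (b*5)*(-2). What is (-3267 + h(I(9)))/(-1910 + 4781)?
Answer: -3266/2871 ≈ -1.1376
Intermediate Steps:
M(O, b) = -10*b (M(O, b) = (5*b)*(-2) = -10*b)
h(v) = √v/3 (h(v) = (3/9)*√v = (3*(⅑))*√v = √v/3)
(-3267 + h(I(9)))/(-1910 + 4781) = (-3267 + √9/3)/(-1910 + 4781) = (-3267 + (⅓)*3)/2871 = (-3267 + 1)*(1/2871) = -3266*1/2871 = -3266/2871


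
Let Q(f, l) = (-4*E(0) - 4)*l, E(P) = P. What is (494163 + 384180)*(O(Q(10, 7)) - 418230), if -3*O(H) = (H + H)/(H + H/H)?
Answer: -9918450003766/27 ≈ -3.6735e+11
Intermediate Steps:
Q(f, l) = -4*l (Q(f, l) = (-4*0 - 4)*l = (0 - 4)*l = -4*l)
O(H) = -2*H/(3*(1 + H)) (O(H) = -(H + H)/(3*(H + H/H)) = -2*H/(3*(H + 1)) = -2*H/(3*(1 + H)))
(494163 + 384180)*(O(Q(10, 7)) - 418230) = (494163 + 384180)*(-2*(-4*7)/(3 + 3*(-4*7)) - 418230) = 878343*(-2*(-28)/(3 + 3*(-28)) - 418230) = 878343*(-2*(-28)/(3 - 84) - 418230) = 878343*(-2*(-28)/(-81) - 418230) = 878343*(-2*(-28)*(-1/81) - 418230) = 878343*(-56/81 - 418230) = 878343*(-33876686/81) = -9918450003766/27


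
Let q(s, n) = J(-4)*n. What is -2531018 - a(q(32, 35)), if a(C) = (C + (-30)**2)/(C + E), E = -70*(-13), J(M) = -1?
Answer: -442928323/175 ≈ -2.5310e+6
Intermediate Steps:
q(s, n) = -n
E = 910
a(C) = (900 + C)/(910 + C) (a(C) = (C + (-30)**2)/(C + 910) = (C + 900)/(910 + C) = (900 + C)/(910 + C))
-2531018 - a(q(32, 35)) = -2531018 - (900 - 1*35)/(910 - 1*35) = -2531018 - (900 - 35)/(910 - 35) = -2531018 - 865/875 = -2531018 - 1*173/175 = -2531018 - 173/175 = -442928323/175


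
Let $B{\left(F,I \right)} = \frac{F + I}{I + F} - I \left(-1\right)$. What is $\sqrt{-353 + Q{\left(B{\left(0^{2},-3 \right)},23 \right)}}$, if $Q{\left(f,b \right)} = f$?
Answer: $i \sqrt{355} \approx 18.841 i$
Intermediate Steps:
$B{\left(F,I \right)} = 1 + I$ ($B{\left(F,I \right)} = \frac{F + I}{F + I} - - I = 1 + I$)
$\sqrt{-353 + Q{\left(B{\left(0^{2},-3 \right)},23 \right)}} = \sqrt{-353 + \left(1 - 3\right)} = \sqrt{-353 - 2} = \sqrt{-355} = i \sqrt{355}$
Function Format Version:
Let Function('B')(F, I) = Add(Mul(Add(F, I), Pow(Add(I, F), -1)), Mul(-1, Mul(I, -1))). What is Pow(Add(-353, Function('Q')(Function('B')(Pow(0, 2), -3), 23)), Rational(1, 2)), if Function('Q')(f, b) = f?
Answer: Mul(I, Pow(355, Rational(1, 2))) ≈ Mul(18.841, I)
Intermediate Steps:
Function('B')(F, I) = Add(1, I) (Function('B')(F, I) = Add(Mul(Add(F, I), Pow(Add(F, I), -1)), Mul(-1, Mul(-1, I))) = Add(1, I))
Pow(Add(-353, Function('Q')(Function('B')(Pow(0, 2), -3), 23)), Rational(1, 2)) = Pow(Add(-353, Add(1, -3)), Rational(1, 2)) = Pow(Add(-353, -2), Rational(1, 2)) = Pow(-355, Rational(1, 2)) = Mul(I, Pow(355, Rational(1, 2)))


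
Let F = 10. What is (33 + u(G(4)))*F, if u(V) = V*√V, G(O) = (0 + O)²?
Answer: 970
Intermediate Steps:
G(O) = O²
u(V) = V^(3/2)
(33 + u(G(4)))*F = (33 + (4²)^(3/2))*10 = (33 + 16^(3/2))*10 = (33 + 64)*10 = 97*10 = 970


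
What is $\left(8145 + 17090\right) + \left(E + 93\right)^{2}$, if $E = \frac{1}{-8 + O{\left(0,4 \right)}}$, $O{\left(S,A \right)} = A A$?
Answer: $\frac{2170065}{64} \approx 33907.0$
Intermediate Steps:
$O{\left(S,A \right)} = A^{2}$
$E = \frac{1}{8}$ ($E = \frac{1}{-8 + 4^{2}} = \frac{1}{-8 + 16} = \frac{1}{8} \approx 0.125$)
$\left(8145 + 17090\right) + \left(E + 93\right)^{2} = \left(8145 + 17090\right) + \left(\frac{1}{8} + 93\right)^{2} = 25235 + \left(\frac{745}{8}\right)^{2} = 25235 + \frac{555025}{64} = \frac{2170065}{64}$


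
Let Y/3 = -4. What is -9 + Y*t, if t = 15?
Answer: -189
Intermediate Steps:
Y = -12 (Y = 3*(-4) = -12)
-9 + Y*t = -9 - 12*15 = -9 - 180 = -189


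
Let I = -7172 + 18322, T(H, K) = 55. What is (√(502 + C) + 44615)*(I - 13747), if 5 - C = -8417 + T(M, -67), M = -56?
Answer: -115865155 - 18179*√181 ≈ -1.1611e+8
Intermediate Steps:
C = 8367 (C = 5 - (-8417 + 55) = 5 - 1*(-8362) = 5 + 8362 = 8367)
I = 11150
(√(502 + C) + 44615)*(I - 13747) = (√(502 + 8367) + 44615)*(11150 - 13747) = (√8869 + 44615)*(-2597) = (7*√181 + 44615)*(-2597) = (44615 + 7*√181)*(-2597) = -115865155 - 18179*√181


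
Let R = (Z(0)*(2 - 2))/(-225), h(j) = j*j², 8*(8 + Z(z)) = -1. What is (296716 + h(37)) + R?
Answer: 347369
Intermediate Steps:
Z(z) = -65/8 (Z(z) = -8 + (⅛)*(-1) = -8 - ⅛ = -65/8)
h(j) = j³
R = 0 (R = -65*(2 - 2)/8/(-225) = -65/8*0*(-1/225) = 0*(-1/225) = 0)
(296716 + h(37)) + R = (296716 + 37³) + 0 = (296716 + 50653) + 0 = 347369 + 0 = 347369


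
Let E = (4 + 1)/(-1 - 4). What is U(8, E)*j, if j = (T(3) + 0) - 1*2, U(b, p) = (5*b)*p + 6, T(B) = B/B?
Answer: 34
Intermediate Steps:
T(B) = 1
E = -1 (E = 5/(-5) = 5*(-⅕) = -1)
U(b, p) = 6 + 5*b*p (U(b, p) = 5*b*p + 6 = 6 + 5*b*p)
j = -1 (j = (1 + 0) - 1*2 = 1 - 2 = -1)
U(8, E)*j = (6 + 5*8*(-1))*(-1) = (6 - 40)*(-1) = -34*(-1) = 34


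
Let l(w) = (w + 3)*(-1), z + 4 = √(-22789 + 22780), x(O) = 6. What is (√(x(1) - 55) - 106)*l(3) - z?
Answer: 640 - 45*I ≈ 640.0 - 45.0*I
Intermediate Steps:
z = -4 + 3*I (z = -4 + √(-22789 + 22780) = -4 + √(-9) = -4 + 3*I ≈ -4.0 + 3.0*I)
l(w) = -3 - w (l(w) = (3 + w)*(-1) = -3 - w)
(√(x(1) - 55) - 106)*l(3) - z = (√(6 - 55) - 106)*(-3 - 1*3) - (-4 + 3*I) = (√(-49) - 106)*(-3 - 3) + (4 - 3*I) = (7*I - 106)*(-6) + (4 - 3*I) = (-106 + 7*I)*(-6) + (4 - 3*I) = (636 - 42*I) + (4 - 3*I) = 640 - 45*I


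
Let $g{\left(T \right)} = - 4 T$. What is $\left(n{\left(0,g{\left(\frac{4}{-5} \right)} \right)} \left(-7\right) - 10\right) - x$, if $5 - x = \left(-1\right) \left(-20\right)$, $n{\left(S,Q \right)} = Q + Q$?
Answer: $- \frac{199}{5} \approx -39.8$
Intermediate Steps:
$n{\left(S,Q \right)} = 2 Q$
$x = -15$ ($x = 5 - \left(-1\right) \left(-20\right) = 5 - 20 = -15$)
$\left(n{\left(0,g{\left(\frac{4}{-5} \right)} \right)} \left(-7\right) - 10\right) - x = \left(2 \left(- 4 \frac{4}{-5}\right) \left(-7\right) - 10\right) - -15 = \left(2 \left(- 4 \cdot 4 \left(- \frac{1}{5}\right)\right) \left(-7\right) - 10\right) + 15 = \left(2 \left(\left(-4\right) \left(- \frac{4}{5}\right)\right) \left(-7\right) - 10\right) + 15 = \left(2 \cdot \frac{16}{5} \left(-7\right) - 10\right) + 15 = \left(\frac{32}{5} \left(-7\right) - 10\right) + 15 = \left(- \frac{224}{5} - 10\right) + 15 = - \frac{274}{5} + 15 = - \frac{199}{5}$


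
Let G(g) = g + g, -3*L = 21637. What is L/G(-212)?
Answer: 21637/1272 ≈ 17.010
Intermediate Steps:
L = -21637/3 (L = -1/3*21637 = -21637/3 ≈ -7212.3)
G(g) = 2*g
L/G(-212) = -21637/(3*(2*(-212))) = -21637/3/(-424) = -21637/3*(-1/424) = 21637/1272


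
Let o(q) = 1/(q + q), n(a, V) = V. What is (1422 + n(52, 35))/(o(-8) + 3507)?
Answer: 23312/56111 ≈ 0.41546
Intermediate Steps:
o(q) = 1/(2*q)
(1422 + n(52, 35))/(o(-8) + 3507) = (1422 + 35)/((1/2)/(-8) + 3507) = 1457/((1/2)*(-1/8) + 3507) = 1457/(-1/16 + 3507) = 1457/(56111/16) = 1457*(16/56111) = 23312/56111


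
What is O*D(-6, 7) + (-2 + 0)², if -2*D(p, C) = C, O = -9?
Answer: 71/2 ≈ 35.500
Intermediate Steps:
D(p, C) = -C/2
O*D(-6, 7) + (-2 + 0)² = -(-9)*7/2 + (-2 + 0)² = -9*(-7/2) + (-2)² = 63/2 + 4 = 71/2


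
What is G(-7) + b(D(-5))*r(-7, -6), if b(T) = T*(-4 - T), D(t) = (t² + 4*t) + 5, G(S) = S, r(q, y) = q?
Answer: 973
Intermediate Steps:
D(t) = 5 + t² + 4*t
G(-7) + b(D(-5))*r(-7, -6) = -7 - (5 + (-5)² + 4*(-5))*(4 + (5 + (-5)² + 4*(-5)))*(-7) = -7 - (5 + 25 - 20)*(4 + (5 + 25 - 20))*(-7) = -7 - 1*10*(4 + 10)*(-7) = -7 - 1*10*14*(-7) = -7 - 140*(-7) = -7 + 980 = 973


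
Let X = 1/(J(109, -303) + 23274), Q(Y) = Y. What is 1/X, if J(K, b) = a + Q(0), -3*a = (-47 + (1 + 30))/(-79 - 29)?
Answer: 1885190/81 ≈ 23274.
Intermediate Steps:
a = -4/81 (a = -(-47 + (1 + 30))/(3*(-79 - 29)) = -(-47 + 31)/(3*(-108)) = -(-16)*(-1)/(3*108) = -⅓*4/27 = -4/81 ≈ -0.049383)
J(K, b) = -4/81 (J(K, b) = -4/81 + 0 = -4/81)
X = 81/1885190 (X = 1/(-4/81 + 23274) = 1/(1885190/81) = 81/1885190 ≈ 4.2967e-5)
1/X = 1/(81/1885190) = 1885190/81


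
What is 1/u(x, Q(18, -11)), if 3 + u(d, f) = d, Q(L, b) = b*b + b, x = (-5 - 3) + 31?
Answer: 1/20 ≈ 0.050000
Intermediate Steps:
x = 23 (x = -8 + 31 = 23)
Q(L, b) = b + b² (Q(L, b) = b² + b = b + b²)
u(d, f) = -3 + d
1/u(x, Q(18, -11)) = 1/(-3 + 23) = 1/20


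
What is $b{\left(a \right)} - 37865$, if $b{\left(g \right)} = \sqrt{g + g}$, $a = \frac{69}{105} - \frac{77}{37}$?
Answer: $-37865 + \frac{2 i \sqrt{1193990}}{1295} \approx -37865.0 + 1.6876 i$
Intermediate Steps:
$a = - \frac{1844}{1295}$ ($a = 69 \cdot \frac{1}{105} - \frac{77}{37} = \frac{23}{35} - \frac{77}{37} = - \frac{1844}{1295} \approx -1.4239$)
$b{\left(g \right)} = \sqrt{2} \sqrt{g}$ ($b{\left(g \right)} = \sqrt{2 g} = \sqrt{2} \sqrt{g}$)
$b{\left(a \right)} - 37865 = \sqrt{2} \sqrt{- \frac{1844}{1295}} - 37865 = \sqrt{2} \frac{2 i \sqrt{596995}}{1295} - 37865 = \frac{2 i \sqrt{1193990}}{1295} - 37865 = -37865 + \frac{2 i \sqrt{1193990}}{1295}$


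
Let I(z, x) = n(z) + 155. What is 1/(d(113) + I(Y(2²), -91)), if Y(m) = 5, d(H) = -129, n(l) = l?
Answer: 1/31 ≈ 0.032258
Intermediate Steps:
I(z, x) = 155 + z (I(z, x) = z + 155 = 155 + z)
1/(d(113) + I(Y(2²), -91)) = 1/(-129 + (155 + 5)) = 1/(-129 + 160) = 1/31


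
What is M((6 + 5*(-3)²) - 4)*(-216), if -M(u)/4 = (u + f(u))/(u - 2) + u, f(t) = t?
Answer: 212064/5 ≈ 42413.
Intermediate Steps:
M(u) = -4*u - 8*u/(-2 + u) (M(u) = -4*((u + u)/(u - 2) + u) = -4*((2*u)/(-2 + u) + u) = -4*(2*u/(-2 + u) + u) = -4*(u + 2*u/(-2 + u)) = -4*u - 8*u/(-2 + u))
M((6 + 5*(-3)²) - 4)*(-216) = -4*((6 + 5*(-3)²) - 4)²/(-2 + ((6 + 5*(-3)²) - 4))*(-216) = -4*((6 + 5*9) - 4)²/(-2 + ((6 + 5*9) - 4))*(-216) = -4*((6 + 45) - 4)²/(-2 + ((6 + 45) - 4))*(-216) = -4*(51 - 4)²/(-2 + (51 - 4))*(-216) = -4*47²/(-2 + 47)*(-216) = -4*2209/45*(-216) = -4*2209*1/45*(-216) = -8836/45*(-216) = 212064/5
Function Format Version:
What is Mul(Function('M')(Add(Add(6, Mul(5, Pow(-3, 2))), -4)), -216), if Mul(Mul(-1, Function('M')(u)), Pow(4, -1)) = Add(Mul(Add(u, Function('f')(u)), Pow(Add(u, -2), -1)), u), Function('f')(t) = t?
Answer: Rational(212064, 5) ≈ 42413.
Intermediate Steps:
Function('M')(u) = Add(Mul(-4, u), Mul(-8, u, Pow(Add(-2, u), -1))) (Function('M')(u) = Mul(-4, Add(Mul(Add(u, u), Pow(Add(u, -2), -1)), u)) = Mul(-4, Add(Mul(Mul(2, u), Pow(Add(-2, u), -1)), u)) = Mul(-4, Add(Mul(2, u, Pow(Add(-2, u), -1)), u)) = Mul(-4, Add(u, Mul(2, u, Pow(Add(-2, u), -1)))) = Add(Mul(-4, u), Mul(-8, u, Pow(Add(-2, u), -1))))
Mul(Function('M')(Add(Add(6, Mul(5, Pow(-3, 2))), -4)), -216) = Mul(Mul(-4, Pow(Add(Add(6, Mul(5, Pow(-3, 2))), -4), 2), Pow(Add(-2, Add(Add(6, Mul(5, Pow(-3, 2))), -4)), -1)), -216) = Mul(Mul(-4, Pow(Add(Add(6, Mul(5, 9)), -4), 2), Pow(Add(-2, Add(Add(6, Mul(5, 9)), -4)), -1)), -216) = Mul(Mul(-4, Pow(Add(Add(6, 45), -4), 2), Pow(Add(-2, Add(Add(6, 45), -4)), -1)), -216) = Mul(Mul(-4, Pow(Add(51, -4), 2), Pow(Add(-2, Add(51, -4)), -1)), -216) = Mul(Mul(-4, Pow(47, 2), Pow(Add(-2, 47), -1)), -216) = Mul(Mul(-4, 2209, Pow(45, -1)), -216) = Mul(Mul(-4, 2209, Rational(1, 45)), -216) = Mul(Rational(-8836, 45), -216) = Rational(212064, 5)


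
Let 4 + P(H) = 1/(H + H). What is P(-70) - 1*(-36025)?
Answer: 5042939/140 ≈ 36021.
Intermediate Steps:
P(H) = -4 + 1/(2*H) (P(H) = -4 + 1/(H + H) = -4 + 1/(2*H))
P(-70) - 1*(-36025) = (-4 + (1/2)/(-70)) - 1*(-36025) = (-4 + (1/2)*(-1/70)) + 36025 = (-4 - 1/140) + 36025 = -561/140 + 36025 = 5042939/140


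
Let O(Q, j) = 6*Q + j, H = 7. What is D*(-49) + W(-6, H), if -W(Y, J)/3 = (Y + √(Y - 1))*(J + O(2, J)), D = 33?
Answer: -1149 - 78*I*√7 ≈ -1149.0 - 206.37*I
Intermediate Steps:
O(Q, j) = j + 6*Q
W(Y, J) = -3*(12 + 2*J)*(Y + √(-1 + Y)) (W(Y, J) = -3*(Y + √(Y - 1))*(J + (J + 6*2)) = -3*(Y + √(-1 + Y))*(J + (J + 12)) = -3*(Y + √(-1 + Y))*(J + (12 + J)) = -3*(Y + √(-1 + Y))*(12 + 2*J) = -3*(12 + 2*J)*(Y + √(-1 + Y)))
D*(-49) + W(-6, H) = 33*(-49) + (-36*(-6) - 36*√(-1 - 6) - 6*7*(-6) - 6*7*√(-1 - 6)) = -1617 + (216 - 36*I*√7 + 252 - 6*7*√(-7)) = -1617 + (216 - 36*I*√7 + 252 - 6*7*I*√7) = -1617 + (216 - 36*I*√7 + 252 - 42*I*√7) = -1617 + (468 - 78*I*√7) = -1149 - 78*I*√7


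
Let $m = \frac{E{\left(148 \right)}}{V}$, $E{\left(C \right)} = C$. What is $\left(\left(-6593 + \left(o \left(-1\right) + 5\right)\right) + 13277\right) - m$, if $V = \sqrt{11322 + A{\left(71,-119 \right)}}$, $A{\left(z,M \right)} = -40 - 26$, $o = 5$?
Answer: $6684 - \frac{37 \sqrt{2814}}{1407} \approx 6682.6$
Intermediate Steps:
$A{\left(z,M \right)} = -66$ ($A{\left(z,M \right)} = -40 - 26 = -66$)
$V = 2 \sqrt{2814}$ ($V = \sqrt{11322 - 66} = \sqrt{11256} = 2 \sqrt{2814} \approx 106.09$)
$m = \frac{37 \sqrt{2814}}{1407}$ ($m = \frac{148}{2 \sqrt{2814}} = 148 \frac{\sqrt{2814}}{5628} = \frac{37 \sqrt{2814}}{1407} \approx 1.395$)
$\left(\left(-6593 + \left(o \left(-1\right) + 5\right)\right) + 13277\right) - m = \left(\left(-6593 + \left(5 \left(-1\right) + 5\right)\right) + 13277\right) - \frac{37 \sqrt{2814}}{1407} = \left(\left(-6593 + \left(-5 + 5\right)\right) + 13277\right) - \frac{37 \sqrt{2814}}{1407} = \left(\left(-6593 + 0\right) + 13277\right) - \frac{37 \sqrt{2814}}{1407} = \left(-6593 + 13277\right) - \frac{37 \sqrt{2814}}{1407} = 6684 - \frac{37 \sqrt{2814}}{1407}$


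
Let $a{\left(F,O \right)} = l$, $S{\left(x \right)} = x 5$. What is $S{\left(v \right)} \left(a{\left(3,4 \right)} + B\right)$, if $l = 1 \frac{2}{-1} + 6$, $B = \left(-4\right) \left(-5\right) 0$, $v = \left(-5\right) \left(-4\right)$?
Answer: $400$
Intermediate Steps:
$v = 20$
$S{\left(x \right)} = 5 x$
$B = 0$ ($B = 20 \cdot 0 = 0$)
$l = 4$ ($l = 1 \cdot 2 \left(-1\right) + 6 = 1 \left(-2\right) + 6 = -2 + 6 = 4$)
$a{\left(F,O \right)} = 4$
$S{\left(v \right)} \left(a{\left(3,4 \right)} + B\right) = 5 \cdot 20 \left(4 + 0\right) = 100 \cdot 4 = 400$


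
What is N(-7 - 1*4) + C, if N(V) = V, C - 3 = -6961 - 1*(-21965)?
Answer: 14996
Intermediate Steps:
C = 15007 (C = 3 + (-6961 - 1*(-21965)) = 3 + (-6961 + 21965) = 3 + 15004 = 15007)
N(-7 - 1*4) + C = (-7 - 1*4) + 15007 = (-7 - 4) + 15007 = -11 + 15007 = 14996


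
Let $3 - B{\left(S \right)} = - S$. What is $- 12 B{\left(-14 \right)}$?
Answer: $132$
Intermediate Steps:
$B{\left(S \right)} = 3 + S$ ($B{\left(S \right)} = 3 - - S = 3 + S$)
$- 12 B{\left(-14 \right)} = - 12 \left(3 - 14\right) = \left(-12\right) \left(-11\right) = 132$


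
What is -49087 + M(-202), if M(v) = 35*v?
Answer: -56157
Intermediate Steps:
-49087 + M(-202) = -49087 + 35*(-202) = -49087 - 7070 = -56157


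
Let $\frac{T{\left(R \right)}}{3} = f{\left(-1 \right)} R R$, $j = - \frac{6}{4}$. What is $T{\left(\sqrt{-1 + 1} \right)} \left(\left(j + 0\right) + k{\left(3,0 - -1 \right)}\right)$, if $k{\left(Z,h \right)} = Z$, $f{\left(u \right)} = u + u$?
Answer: $0$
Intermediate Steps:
$f{\left(u \right)} = 2 u$
$j = - \frac{3}{2}$ ($j = \left(-6\right) \frac{1}{4} = - \frac{3}{2} \approx -1.5$)
$T{\left(R \right)} = - 6 R^{2}$ ($T{\left(R \right)} = 3 \cdot 2 \left(-1\right) R R = 3 - 2 R R = 3 \left(- 2 R^{2}\right) = - 6 R^{2}$)
$T{\left(\sqrt{-1 + 1} \right)} \left(\left(j + 0\right) + k{\left(3,0 - -1 \right)}\right) = - 6 \left(\sqrt{-1 + 1}\right)^{2} \left(\left(- \frac{3}{2} + 0\right) + 3\right) = - 6 \left(\sqrt{0}\right)^{2} \left(- \frac{3}{2} + 3\right) = - 6 \cdot 0^{2} \cdot \frac{3}{2} = \left(-6\right) 0 \cdot \frac{3}{2} = 0 \cdot \frac{3}{2} = 0$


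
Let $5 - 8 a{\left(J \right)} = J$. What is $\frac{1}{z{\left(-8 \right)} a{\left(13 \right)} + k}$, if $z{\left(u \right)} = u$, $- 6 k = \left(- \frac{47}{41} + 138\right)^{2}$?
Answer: $- \frac{10086}{31402633} \approx -0.00032118$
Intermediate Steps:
$a{\left(J \right)} = \frac{5}{8} - \frac{J}{8}$
$k = - \frac{31483321}{10086}$ ($k = - \frac{\left(- \frac{47}{41} + 138\right)^{2}}{6} = - \frac{\left(\frac{5611}{41}\right)^{2}}{6} = \left(- \frac{1}{6}\right) \frac{31483321}{1681} = - \frac{31483321}{10086} \approx -3121.5$)
$\frac{1}{z{\left(-8 \right)} a{\left(13 \right)} + k} = \frac{1}{- 8 \left(\frac{5}{8} - \frac{13}{8}\right) - \frac{31483321}{10086}} = \frac{1}{\left(-8\right) \left(-1\right) - \frac{31483321}{10086}} = \frac{1}{8 - \frac{31483321}{10086}} = \frac{1}{- \frac{31402633}{10086}} = - \frac{10086}{31402633}$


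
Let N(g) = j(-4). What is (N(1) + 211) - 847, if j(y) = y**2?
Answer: -620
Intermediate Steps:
N(g) = 16 (N(g) = (-4)**2 = 16)
(N(1) + 211) - 847 = (16 + 211) - 847 = 227 - 847 = -620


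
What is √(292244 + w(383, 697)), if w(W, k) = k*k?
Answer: √778053 ≈ 882.07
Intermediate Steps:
w(W, k) = k²
√(292244 + w(383, 697)) = √(292244 + 697²) = √(292244 + 485809) = √778053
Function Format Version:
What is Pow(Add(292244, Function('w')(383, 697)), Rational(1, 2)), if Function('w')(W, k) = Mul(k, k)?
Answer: Pow(778053, Rational(1, 2)) ≈ 882.07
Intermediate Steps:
Function('w')(W, k) = Pow(k, 2)
Pow(Add(292244, Function('w')(383, 697)), Rational(1, 2)) = Pow(Add(292244, Pow(697, 2)), Rational(1, 2)) = Pow(Add(292244, 485809), Rational(1, 2)) = Pow(778053, Rational(1, 2))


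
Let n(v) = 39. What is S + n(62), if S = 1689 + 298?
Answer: 2026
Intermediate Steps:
S = 1987
S + n(62) = 1987 + 39 = 2026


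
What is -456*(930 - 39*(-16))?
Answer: -708624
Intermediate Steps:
-456*(930 - 39*(-16)) = -456*(930 + 624) = -456*1554 = -708624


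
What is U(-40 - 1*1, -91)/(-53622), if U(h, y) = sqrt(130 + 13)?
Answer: -sqrt(143)/53622 ≈ -0.00022301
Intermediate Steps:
U(h, y) = sqrt(143)
U(-40 - 1*1, -91)/(-53622) = sqrt(143)/(-53622) = sqrt(143)*(-1/53622) = -sqrt(143)/53622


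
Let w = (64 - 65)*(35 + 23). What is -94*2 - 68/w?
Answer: -5418/29 ≈ -186.83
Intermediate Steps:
w = -58 (w = -1*58 = -58)
-94*2 - 68/w = -94*2 - 68/(-58) = -188 - 68*(-1/58) = -188 + 34/29 = -5418/29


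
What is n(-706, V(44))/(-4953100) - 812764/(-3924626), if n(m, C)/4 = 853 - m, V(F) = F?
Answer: 500153425083/2429883130075 ≈ 0.20583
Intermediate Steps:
n(m, C) = 3412 - 4*m (n(m, C) = 4*(853 - m) = 3412 - 4*m)
n(-706, V(44))/(-4953100) - 812764/(-3924626) = (3412 - 4*(-706))/(-4953100) - 812764/(-3924626) = (3412 + 2824)*(-1/4953100) - 812764*(-1/3924626) = 6236*(-1/4953100) + 406382/1962313 = -1559/1238275 + 406382/1962313 = 500153425083/2429883130075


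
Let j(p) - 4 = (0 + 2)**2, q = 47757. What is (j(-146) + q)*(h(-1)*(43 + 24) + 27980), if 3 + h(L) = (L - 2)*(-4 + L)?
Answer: 1374867760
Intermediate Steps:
h(L) = -3 + (-4 + L)*(-2 + L) (h(L) = -3 + (L - 2)*(-4 + L) = -3 + (-2 + L)*(-4 + L) = -3 + (-4 + L)*(-2 + L))
j(p) = 8 (j(p) = 4 + (0 + 2)**2 = 4 + 2**2 = 4 + 4 = 8)
(j(-146) + q)*(h(-1)*(43 + 24) + 27980) = (8 + 47757)*((5 + (-1)**2 - 6*(-1))*(43 + 24) + 27980) = 47765*((5 + 1 + 6)*67 + 27980) = 47765*(12*67 + 27980) = 47765*(804 + 27980) = 47765*28784 = 1374867760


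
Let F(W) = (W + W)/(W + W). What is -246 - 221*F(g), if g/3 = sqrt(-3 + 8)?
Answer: -467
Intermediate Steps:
g = 3*sqrt(5) (g = 3*sqrt(-3 + 8) = 3*sqrt(5) ≈ 6.7082)
F(W) = 1 (F(W) = (2*W)/((2*W)) = (2*W)*(1/(2*W)) = 1)
-246 - 221*F(g) = -246 - 221*1 = -246 - 221 = -467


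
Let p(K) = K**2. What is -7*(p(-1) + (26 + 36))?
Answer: -441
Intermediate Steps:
-7*(p(-1) + (26 + 36)) = -7*((-1)**2 + (26 + 36)) = -7*(1 + 62) = -7*63 = -441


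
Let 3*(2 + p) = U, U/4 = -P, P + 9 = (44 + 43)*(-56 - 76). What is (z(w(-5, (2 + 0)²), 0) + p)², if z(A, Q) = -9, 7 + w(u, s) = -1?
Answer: 234487969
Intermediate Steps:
w(u, s) = -8 (w(u, s) = -7 - 1 = -8)
P = -11493 (P = -9 + (44 + 43)*(-56 - 76) = -9 + 87*(-132) = -9 - 11484 = -11493)
U = 45972 (U = 4*(-1*(-11493)) = 4*11493 = 45972)
p = 15322 (p = -2 + (⅓)*45972 = -2 + 15324 = 15322)
(z(w(-5, (2 + 0)²), 0) + p)² = (-9 + 15322)² = 15313² = 234487969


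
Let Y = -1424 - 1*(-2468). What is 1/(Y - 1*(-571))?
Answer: 1/1615 ≈ 0.00061920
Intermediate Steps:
Y = 1044 (Y = -1424 + 2468 = 1044)
1/(Y - 1*(-571)) = 1/(1044 - 1*(-571)) = 1/(1044 + 571) = 1/1615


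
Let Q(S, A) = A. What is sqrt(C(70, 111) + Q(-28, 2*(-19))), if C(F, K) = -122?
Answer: 4*I*sqrt(10) ≈ 12.649*I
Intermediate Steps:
sqrt(C(70, 111) + Q(-28, 2*(-19))) = sqrt(-122 + 2*(-19)) = sqrt(-122 - 38) = sqrt(-160) = 4*I*sqrt(10)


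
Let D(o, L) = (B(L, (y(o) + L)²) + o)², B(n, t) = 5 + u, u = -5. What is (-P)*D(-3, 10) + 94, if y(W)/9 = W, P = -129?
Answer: 1255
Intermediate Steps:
y(W) = 9*W
B(n, t) = 0 (B(n, t) = 5 - 5 = 0)
D(o, L) = o² (D(o, L) = (0 + o)² = o²)
(-P)*D(-3, 10) + 94 = -1*(-129)*(-3)² + 94 = 129*9 + 94 = 1161 + 94 = 1255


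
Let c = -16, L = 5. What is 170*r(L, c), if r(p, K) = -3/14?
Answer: -255/7 ≈ -36.429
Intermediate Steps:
r(p, K) = -3/14 (r(p, K) = -3*1/14 = -3/14)
170*r(L, c) = 170*(-3/14) = -255/7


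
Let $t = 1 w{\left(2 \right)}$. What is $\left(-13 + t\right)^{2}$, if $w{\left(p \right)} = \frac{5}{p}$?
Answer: $\frac{441}{4} \approx 110.25$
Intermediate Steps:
$t = \frac{5}{2}$ ($t = 1 \cdot \frac{5}{2} = \frac{5}{2} \approx 2.5$)
$\left(-13 + t\right)^{2} = \left(-13 + \frac{5}{2}\right)^{2} = \left(- \frac{21}{2}\right)^{2} = \frac{441}{4}$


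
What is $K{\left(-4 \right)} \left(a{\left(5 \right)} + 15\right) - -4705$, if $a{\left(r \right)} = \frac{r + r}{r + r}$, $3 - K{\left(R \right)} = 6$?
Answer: $4657$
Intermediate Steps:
$K{\left(R \right)} = -3$ ($K{\left(R \right)} = 3 - 6 = -3$)
$a{\left(r \right)} = 1$ ($a{\left(r \right)} = \frac{2 r}{2 r} = 2 r \frac{1}{2 r} = 1$)
$K{\left(-4 \right)} \left(a{\left(5 \right)} + 15\right) - -4705 = - 3 \left(1 + 15\right) - -4705 = \left(-3\right) 16 + 4705 = -48 + 4705 = 4657$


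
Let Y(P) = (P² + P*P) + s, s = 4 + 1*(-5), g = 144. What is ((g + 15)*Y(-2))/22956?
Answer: 371/7652 ≈ 0.048484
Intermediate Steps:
s = -1 (s = 4 - 5 = -1)
Y(P) = -1 + 2*P² (Y(P) = (P² + P*P) - 1 = (P² + P²) - 1 = 2*P² - 1 = -1 + 2*P²)
((g + 15)*Y(-2))/22956 = ((144 + 15)*(-1 + 2*(-2)²))/22956 = (159*(-1 + 2*4))*(1/22956) = (159*(-1 + 8))*(1/22956) = (159*7)*(1/22956) = 1113*(1/22956) = 371/7652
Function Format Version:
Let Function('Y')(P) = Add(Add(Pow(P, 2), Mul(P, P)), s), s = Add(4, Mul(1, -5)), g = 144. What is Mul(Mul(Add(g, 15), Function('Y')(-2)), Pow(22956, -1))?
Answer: Rational(371, 7652) ≈ 0.048484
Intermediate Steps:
s = -1 (s = Add(4, -5) = -1)
Function('Y')(P) = Add(-1, Mul(2, Pow(P, 2))) (Function('Y')(P) = Add(Add(Pow(P, 2), Mul(P, P)), -1) = Add(Add(Pow(P, 2), Pow(P, 2)), -1) = Add(Mul(2, Pow(P, 2)), -1) = Add(-1, Mul(2, Pow(P, 2))))
Mul(Mul(Add(g, 15), Function('Y')(-2)), Pow(22956, -1)) = Mul(Mul(Add(144, 15), Add(-1, Mul(2, Pow(-2, 2)))), Pow(22956, -1)) = Mul(Mul(159, Add(-1, Mul(2, 4))), Rational(1, 22956)) = Mul(Mul(159, Add(-1, 8)), Rational(1, 22956)) = Mul(Mul(159, 7), Rational(1, 22956)) = Mul(1113, Rational(1, 22956)) = Rational(371, 7652)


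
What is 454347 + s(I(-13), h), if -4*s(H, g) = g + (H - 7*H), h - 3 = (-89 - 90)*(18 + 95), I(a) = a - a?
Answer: 459403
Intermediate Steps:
I(a) = 0
h = -20224 (h = 3 + (-89 - 90)*(18 + 95) = 3 - 179*113 = 3 - 20227 = -20224)
s(H, g) = -g/4 + 3*H/2 (s(H, g) = -(g + (H - 7*H))/4 = -(g - 6*H)/4 = -g/4 + 3*H/2)
454347 + s(I(-13), h) = 454347 + (-¼*(-20224) + (3/2)*0) = 454347 + (5056 + 0) = 454347 + 5056 = 459403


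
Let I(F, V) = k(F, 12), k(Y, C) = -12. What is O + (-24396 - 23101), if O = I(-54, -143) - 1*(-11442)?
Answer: -36067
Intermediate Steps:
I(F, V) = -12
O = 11430 (O = -12 - 1*(-11442) = -12 + 11442 = 11430)
O + (-24396 - 23101) = 11430 + (-24396 - 23101) = 11430 - 47497 = -36067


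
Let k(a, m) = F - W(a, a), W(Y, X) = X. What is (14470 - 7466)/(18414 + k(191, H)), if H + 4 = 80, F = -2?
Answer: 7004/18221 ≈ 0.38439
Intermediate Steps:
H = 76 (H = -4 + 80 = 76)
k(a, m) = -2 - a
(14470 - 7466)/(18414 + k(191, H)) = (14470 - 7466)/(18414 + (-2 - 1*191)) = 7004/(18414 + (-2 - 191)) = 7004/(18414 - 193) = 7004/18221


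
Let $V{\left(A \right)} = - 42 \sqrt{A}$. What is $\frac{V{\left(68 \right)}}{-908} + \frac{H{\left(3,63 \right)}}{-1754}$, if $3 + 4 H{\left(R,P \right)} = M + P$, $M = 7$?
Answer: $- \frac{67}{7016} + \frac{21 \sqrt{17}}{227} \approx 0.37188$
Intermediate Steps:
$H{\left(R,P \right)} = 1 + \frac{P}{4}$ ($H{\left(R,P \right)} = - \frac{3}{4} + \frac{7 + P}{4} = - \frac{3}{4} + \left(\frac{7}{4} + \frac{P}{4}\right) = 1 + \frac{P}{4}$)
$\frac{V{\left(68 \right)}}{-908} + \frac{H{\left(3,63 \right)}}{-1754} = \frac{\left(-42\right) \sqrt{68}}{-908} + \frac{1 + \frac{1}{4} \cdot 63}{-1754} = - 42 \cdot 2 \sqrt{17} \left(- \frac{1}{908}\right) + \left(1 + \frac{63}{4}\right) \left(- \frac{1}{1754}\right) = - 84 \sqrt{17} \left(- \frac{1}{908}\right) + \frac{67}{4} \left(- \frac{1}{1754}\right) = \frac{21 \sqrt{17}}{227} - \frac{67}{7016} = - \frac{67}{7016} + \frac{21 \sqrt{17}}{227}$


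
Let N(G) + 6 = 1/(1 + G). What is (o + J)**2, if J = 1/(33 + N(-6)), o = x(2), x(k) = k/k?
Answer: 19321/17956 ≈ 1.0760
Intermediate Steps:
x(k) = 1
o = 1
N(G) = -6 + 1/(1 + G)
J = 5/134 (J = 1/(33 + (-5 - 6*(-6))/(1 - 6)) = 1/(33 + (-5 + 36)/(-5)) = 1/(33 - 1/5*31) = 1/(33 - 31/5) = 1/(134/5) = 5/134 ≈ 0.037313)
(o + J)**2 = (1 + 5/134)**2 = (139/134)**2 = 19321/17956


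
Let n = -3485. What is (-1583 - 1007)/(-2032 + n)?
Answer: 2590/5517 ≈ 0.46946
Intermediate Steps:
(-1583 - 1007)/(-2032 + n) = (-1583 - 1007)/(-2032 - 3485) = -2590/(-5517) = -2590*(-1/5517) = 2590/5517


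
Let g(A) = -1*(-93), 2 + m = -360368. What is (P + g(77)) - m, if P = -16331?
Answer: 344132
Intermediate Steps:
m = -360370 (m = -2 - 360368 = -360370)
g(A) = 93
(P + g(77)) - m = (-16331 + 93) - 1*(-360370) = -16238 + 360370 = 344132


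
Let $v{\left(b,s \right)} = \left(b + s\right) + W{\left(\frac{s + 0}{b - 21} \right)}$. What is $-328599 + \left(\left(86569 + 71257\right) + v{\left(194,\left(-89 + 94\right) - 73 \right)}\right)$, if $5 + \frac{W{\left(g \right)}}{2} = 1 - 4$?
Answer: $-170663$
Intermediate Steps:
$W{\left(g \right)} = -16$ ($W{\left(g \right)} = -10 + 2 \left(1 - 4\right) = -10 + 2 \left(-3\right) = -10 - 6 = -16$)
$v{\left(b,s \right)} = -16 + b + s$ ($v{\left(b,s \right)} = \left(b + s\right) - 16 = -16 + b + s$)
$-328599 + \left(\left(86569 + 71257\right) + v{\left(194,\left(-89 + 94\right) - 73 \right)}\right) = -328599 + \left(\left(86569 + 71257\right) + \left(-16 + 194 + \left(\left(-89 + 94\right) - 73\right)\right)\right) = -328599 + \left(157826 + \left(-16 + 194 + \left(5 + \left(-76 + 3\right)\right)\right)\right) = -328599 + \left(157826 + \left(-16 + 194 + \left(5 - 73\right)\right)\right) = -328599 + \left(157826 - -110\right) = -328599 + \left(157826 + 110\right) = -328599 + 157936 = -170663$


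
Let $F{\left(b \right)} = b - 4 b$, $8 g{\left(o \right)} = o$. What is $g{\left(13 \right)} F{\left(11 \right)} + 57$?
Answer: $\frac{27}{8} \approx 3.375$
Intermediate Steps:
$g{\left(o \right)} = \frac{o}{8}$
$F{\left(b \right)} = - 3 b$ ($F{\left(b \right)} = b - 4 b = - 3 b$)
$g{\left(13 \right)} F{\left(11 \right)} + 57 = \frac{1}{8} \cdot 13 \left(\left(-3\right) 11\right) + 57 = \frac{13}{8} \left(-33\right) + 57 = - \frac{429}{8} + 57 = \frac{27}{8}$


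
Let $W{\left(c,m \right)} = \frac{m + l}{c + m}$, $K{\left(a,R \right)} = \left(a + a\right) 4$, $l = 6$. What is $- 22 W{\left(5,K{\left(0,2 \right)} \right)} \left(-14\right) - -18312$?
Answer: $\frac{93408}{5} \approx 18682.0$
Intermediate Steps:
$K{\left(a,R \right)} = 8 a$ ($K{\left(a,R \right)} = 2 a 4 = 8 a$)
$W{\left(c,m \right)} = \frac{6 + m}{c + m}$ ($W{\left(c,m \right)} = \frac{m + 6}{c + m} = \frac{6 + m}{c + m}$)
$- 22 W{\left(5,K{\left(0,2 \right)} \right)} \left(-14\right) - -18312 = - 22 \frac{6 + 8 \cdot 0}{5 + 8 \cdot 0} \left(-14\right) - -18312 = - 22 \frac{6 + 0}{5 + 0} \left(-14\right) + 18312 = - 22 \cdot \frac{1}{5} \cdot 6 \left(-14\right) + 18312 = \left(-22\right) \frac{6}{5} \left(-14\right) + 18312 = \left(- \frac{132}{5}\right) \left(-14\right) + 18312 = \frac{1848}{5} + 18312 = \frac{93408}{5}$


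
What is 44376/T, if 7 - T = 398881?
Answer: -7396/66479 ≈ -0.11125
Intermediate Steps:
T = -398874 (T = 7 - 1*398881 = 7 - 398881 = -398874)
44376/T = 44376/(-398874) = 44376*(-1/398874) = -7396/66479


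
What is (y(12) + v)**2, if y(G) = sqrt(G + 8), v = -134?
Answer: 17976 - 536*sqrt(5) ≈ 16777.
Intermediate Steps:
y(G) = sqrt(8 + G)
(y(12) + v)**2 = (sqrt(8 + 12) - 134)**2 = (sqrt(20) - 134)**2 = (2*sqrt(5) - 134)**2 = (-134 + 2*sqrt(5))**2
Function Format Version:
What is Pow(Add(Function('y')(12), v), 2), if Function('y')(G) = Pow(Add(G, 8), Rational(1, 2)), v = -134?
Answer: Add(17976, Mul(-536, Pow(5, Rational(1, 2)))) ≈ 16777.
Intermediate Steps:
Function('y')(G) = Pow(Add(8, G), Rational(1, 2))
Pow(Add(Function('y')(12), v), 2) = Pow(Add(Pow(Add(8, 12), Rational(1, 2)), -134), 2) = Pow(Add(Pow(20, Rational(1, 2)), -134), 2) = Pow(Add(Mul(2, Pow(5, Rational(1, 2))), -134), 2) = Pow(Add(-134, Mul(2, Pow(5, Rational(1, 2)))), 2)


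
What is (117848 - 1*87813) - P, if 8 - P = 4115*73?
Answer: 330422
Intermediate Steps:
P = -300387 (P = 8 - 4115*73 = 8 - 1*300395 = 8 - 300395 = -300387)
(117848 - 1*87813) - P = (117848 - 1*87813) - 1*(-300387) = (117848 - 87813) + 300387 = 30035 + 300387 = 330422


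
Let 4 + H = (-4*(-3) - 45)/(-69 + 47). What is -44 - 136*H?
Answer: 296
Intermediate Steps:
H = -5/2 (H = -4 + (-4*(-3) - 45)/(-69 + 47) = -4 + (12 - 45)/(-22) = -4 - 33*(-1/22) = -4 + 3/2 = -5/2 ≈ -2.5000)
-44 - 136*H = -44 - 136*(-5/2) = -44 + 340 = 296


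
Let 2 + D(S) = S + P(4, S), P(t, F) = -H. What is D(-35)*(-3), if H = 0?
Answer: 111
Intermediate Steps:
P(t, F) = 0 (P(t, F) = -1*0 = 0)
D(S) = -2 + S (D(S) = -2 + (S + 0) = -2 + S)
D(-35)*(-3) = (-2 - 35)*(-3) = -37*(-3) = 111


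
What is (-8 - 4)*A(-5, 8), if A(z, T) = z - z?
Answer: 0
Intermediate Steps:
A(z, T) = 0
(-8 - 4)*A(-5, 8) = (-8 - 4)*0 = -12*0 = 0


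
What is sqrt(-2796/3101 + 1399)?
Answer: sqrt(13444394803)/3101 ≈ 37.391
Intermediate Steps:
sqrt(-2796/3101 + 1399) = sqrt(4335503/3101) = sqrt(13444394803)/3101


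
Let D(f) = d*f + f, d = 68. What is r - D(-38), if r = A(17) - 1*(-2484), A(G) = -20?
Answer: 5086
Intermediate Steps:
D(f) = 69*f (D(f) = 68*f + f = 69*f)
r = 2464 (r = -20 - 1*(-2484) = -20 + 2484 = 2464)
r - D(-38) = 2464 - 69*(-38) = 2464 - 1*(-2622) = 2464 + 2622 = 5086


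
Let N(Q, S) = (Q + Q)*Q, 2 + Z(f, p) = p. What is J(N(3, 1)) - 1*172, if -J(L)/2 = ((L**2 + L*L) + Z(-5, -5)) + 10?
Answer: -1474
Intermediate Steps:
Z(f, p) = -2 + p
N(Q, S) = 2*Q**2 (N(Q, S) = (2*Q)*Q = 2*Q**2)
J(L) = -6 - 4*L**2 (J(L) = -2*(((L**2 + L*L) + (-2 - 5)) + 10) = -2*(((L**2 + L**2) - 7) + 10) = -2*((2*L**2 - 7) + 10) = -2*((-7 + 2*L**2) + 10) = -2*(3 + 2*L**2) = -6 - 4*L**2)
J(N(3, 1)) - 1*172 = (-6 - 4*(2*3**2)**2) - 1*172 = (-6 - 4*(2*9)**2) - 172 = (-6 - 4*18**2) - 172 = (-6 - 4*324) - 172 = (-6 - 1296) - 172 = -1302 - 172 = -1474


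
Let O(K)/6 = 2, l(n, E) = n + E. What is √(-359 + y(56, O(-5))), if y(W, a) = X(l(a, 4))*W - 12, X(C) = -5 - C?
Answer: I*√1547 ≈ 39.332*I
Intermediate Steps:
l(n, E) = E + n
O(K) = 12 (O(K) = 6*2 = 12)
y(W, a) = -12 + W*(-9 - a) (y(W, a) = (-5 - (4 + a))*W - 12 = (-5 + (-4 - a))*W - 12 = (-9 - a)*W - 12 = W*(-9 - a) - 12 = -12 + W*(-9 - a))
√(-359 + y(56, O(-5))) = √(-359 + (-12 - 1*56*(9 + 12))) = √(-359 + (-12 - 1*56*21)) = √(-359 + (-12 - 1176)) = √(-359 - 1188) = √(-1547) = I*√1547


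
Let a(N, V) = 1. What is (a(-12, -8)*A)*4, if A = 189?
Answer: 756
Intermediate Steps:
(a(-12, -8)*A)*4 = (1*189)*4 = 189*4 = 756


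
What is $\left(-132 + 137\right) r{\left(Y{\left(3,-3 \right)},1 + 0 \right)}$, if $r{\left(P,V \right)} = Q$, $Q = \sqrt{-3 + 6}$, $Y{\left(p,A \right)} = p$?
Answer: $5 \sqrt{3} \approx 8.6602$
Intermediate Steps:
$Q = \sqrt{3} \approx 1.732$
$r{\left(P,V \right)} = \sqrt{3}$
$\left(-132 + 137\right) r{\left(Y{\left(3,-3 \right)},1 + 0 \right)} = \left(-132 + 137\right) \sqrt{3} = 5 \sqrt{3}$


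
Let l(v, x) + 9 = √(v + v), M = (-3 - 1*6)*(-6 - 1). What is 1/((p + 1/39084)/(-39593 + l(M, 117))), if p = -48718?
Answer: 1547804568/1904094311 - 117252*√14/1904094311 ≈ 0.81265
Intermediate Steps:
M = 63 (M = (-3 - 6)*(-7) = -9*(-7) = 63)
l(v, x) = -9 + √2*√v (l(v, x) = -9 + √(v + v) = -9 + √(2*v) = -9 + √2*√v)
1/((p + 1/39084)/(-39593 + l(M, 117))) = 1/((-48718 + 1/39084)/(-39593 + (-9 + √2*√63))) = 1/((-48718 + 1/39084)/(-39593 + (-9 + √2*(3*√7)))) = 1/(-1904094311/(39084*(-39593 + (-9 + 3*√14)))) = 1/(-1904094311/(39084*(-39602 + 3*√14))) = 1547804568/1904094311 - 117252*√14/1904094311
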